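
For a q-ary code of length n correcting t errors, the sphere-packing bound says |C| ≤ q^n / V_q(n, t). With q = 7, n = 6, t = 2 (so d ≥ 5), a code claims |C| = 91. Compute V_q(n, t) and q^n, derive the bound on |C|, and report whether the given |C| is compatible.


V_q(n, t) = 577, q^n = 117649, Hamming bound = 203, |C| = 91 ≤ bound (satisfied).

Step 1: Compute V_q(n, t) = Σ_{j=0}^2 C(n, j) (q−1)^j.
  j = 0: C(6,0)·(6)^0 = 1·1 = 1.
  j = 1: C(6,1)·(6)^1 = 6·6 = 36.
  j = 2: C(6,2)·(6)^2 = 15·36 = 540.
  V_q(n, t) = 1 + 36 + 540 = 577.
Step 2: q^n = 7^6 = 117649.
Step 3: Hamming bound ⌊q^n / V_q(n,t)⌋ = ⌊117649/577⌋ = 203.
Step 4: Compare |C| = 91 to 203: satisfied.
The claimed |C| lies below the Hamming bound.


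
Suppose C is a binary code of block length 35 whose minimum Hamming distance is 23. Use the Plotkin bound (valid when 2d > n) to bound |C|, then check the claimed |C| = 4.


Plotkin bound M ≤ 4; given |C| = 4 ≤ bound (satisfied).

Check applicability: 2d = 46, n = 35.
2d − n = 11 > 0, so Plotkin applies.
Compute d/(2d−n) = 23/11 ≈ 2.0909.
⌊d/(2d−n)⌋ = 2.
Plotkin bound: M ≤ 2·2 = 4.
Given |C| = 4, check: satisfied.
This |C| is at the Plotkin bound.


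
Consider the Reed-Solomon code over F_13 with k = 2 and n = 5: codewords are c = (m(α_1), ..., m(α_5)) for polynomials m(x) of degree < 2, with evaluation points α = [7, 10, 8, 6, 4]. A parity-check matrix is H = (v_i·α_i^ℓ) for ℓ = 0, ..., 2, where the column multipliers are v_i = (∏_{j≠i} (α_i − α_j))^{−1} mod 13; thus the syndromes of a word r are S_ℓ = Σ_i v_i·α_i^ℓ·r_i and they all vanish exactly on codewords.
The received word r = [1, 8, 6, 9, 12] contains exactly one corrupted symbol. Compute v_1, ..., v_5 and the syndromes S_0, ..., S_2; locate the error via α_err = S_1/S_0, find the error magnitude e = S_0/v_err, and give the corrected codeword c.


S = (5, 11, 6), error at position 2, error magnitude e = 5, c = [1, 3, 6, 9, 12].

Step 1: column multipliers v_i = (∏_{j≠i}(α_i − α_j))^{−1} mod 13.
  i = 1 (α = 7): (7−10)(7−8)(7−6)(7−4) = (−3)·(−1)·1·3 = 9 ≡ 9, so v_1 = 9^{−1} = 3 (mod 13).
  i = 2 (α = 10): (10−7)(10−8)(10−6)(10−4) = 3·2·4·6 = 144 ≡ 1, so v_2 = 1^{−1} = 1 (mod 13).
  i = 3 (α = 8): (8−7)(8−10)(8−6)(8−4) = 1·(−2)·2·4 = −16 ≡ 10, so v_3 = 10^{−1} = 4 (mod 13).
  i = 4 (α = 6): (6−7)(6−10)(6−8)(6−4) = (−1)·(−4)·(−2)·2 = −16 ≡ 10, so v_4 = 10^{−1} = 4 (mod 13).
  i = 5 (α = 4): (4−7)(4−10)(4−8)(4−6) = (−3)·(−6)·(−4)·(−2) = 144 ≡ 1, so v_5 = 1^{−1} = 1 (mod 13).
  v = [3, 1, 4, 4, 1].
Step 2: syndromes of r = [1, 8, 6, 9, 12] (all sums mod 13).
  S_0 = Σ v_i r_i = 3·1 + 1·8 + 4·6 + 4·9 + 1·12 = 83 ≡ 5.
  S_1 = Σ v_i α_i r_i = 3·7·1 + 1·10·8 + 4·8·6 + 4·6·9 + 1·4·12 = 557 ≡ 11.
  α_i^2 mod 13 = [10, 9, 12, 10, 3].
  S_2 = Σ v_i α_i^2 r_i = 3·10·1 + 1·9·8 + 4·12·6 + 4·10·9 + 1·3·12 = 786 ≡ 6.
  S = (5, 11, 6) ≠ 0, so r is not a codeword (an error is present).
Step 3: locate the error. For a single error e at position i, S_ℓ = v_i·e·α_i^ℓ, so α_err = S_1/S_0.
  S_0^{−1} = 5^{−1} = 8 (mod 13), so α_err = 11·8 = 88 ≡ 10 = α_2. Error position i = 2.
  Consistency check: S_2/S_1 = 6·6 = 36 ≡ 10 = α_err ✓ (single-error assumption holds).
Step 4: error magnitude e = S_0/v_2 = S_0·∏_{j≠2}(α_2 − α_j) = 5·1 = 5 ≡ 5 (mod 13).
Step 5: correct position 2: c_2 = r_2 − e = 8 − 5 ≡ 3 (mod 13). Hence c = [1, 3, 6, 9, 12].
  Check: interpolating c through the α_i gives m(x) = 5 + 5·x (degree < 2) with m(α_i) = c_i for every i, so c is indeed a codeword.


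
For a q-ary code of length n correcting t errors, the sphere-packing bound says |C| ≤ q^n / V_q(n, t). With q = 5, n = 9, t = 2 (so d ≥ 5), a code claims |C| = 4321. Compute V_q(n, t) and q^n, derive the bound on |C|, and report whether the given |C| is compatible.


V_q(n, t) = 613, q^n = 1953125, Hamming bound = 3186, |C| = 4321 > bound (violated).

Step 1: Compute V_q(n, t) = Σ_{j=0}^2 C(n, j) (q−1)^j.
  j = 0: C(9,0)·(4)^0 = 1·1 = 1.
  j = 1: C(9,1)·(4)^1 = 9·4 = 36.
  j = 2: C(9,2)·(4)^2 = 36·16 = 576.
  V_q(n, t) = 1 + 36 + 576 = 613.
Step 2: q^n = 5^9 = 1953125.
Step 3: Hamming bound ⌊q^n / V_q(n,t)⌋ = ⌊1953125/613⌋ = 3186.
Step 4: Compare |C| = 4321 to 3186: violated.
The claimed |C| lies above the Hamming bound, so no 5-ary code of length 9 with d ≥ 5 can have 4321 codewords.


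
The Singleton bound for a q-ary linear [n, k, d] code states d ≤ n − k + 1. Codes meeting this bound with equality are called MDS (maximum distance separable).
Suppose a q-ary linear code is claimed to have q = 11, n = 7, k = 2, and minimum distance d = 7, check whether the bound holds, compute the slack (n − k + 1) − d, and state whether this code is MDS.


Singleton RHS = n − k + 1 = 6, slack = -1, bound violated (no such code; not MDS).

Singleton bound: d ≤ n − k + 1.
Here n = 7, k = 2, so n − k + 1 = 6.
Given d = 7, check d ≤ 6: NO.
Slack = (n − k + 1) − d = -1.
The slack is negative: d = 7 exceeds n − k + 1 = 6 by 1, so the Singleton bound is violated and no linear [7, 2, 7]_11 code can exist. In particular it is not MDS (MDS requires d = n − k + 1 exactly).
Description: the claimed parameters are [7, 2, 7]_11; such a code would be impossible (violates the Singleton bound).


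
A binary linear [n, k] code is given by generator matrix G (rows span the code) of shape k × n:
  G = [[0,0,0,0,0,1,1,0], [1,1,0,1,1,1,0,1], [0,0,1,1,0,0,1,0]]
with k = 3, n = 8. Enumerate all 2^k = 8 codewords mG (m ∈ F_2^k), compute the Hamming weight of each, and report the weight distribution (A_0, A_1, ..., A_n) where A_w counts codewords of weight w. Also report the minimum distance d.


Weight distribution: A_0 = 1, A_2 = 1, A_3 = 2, A_5 = 1, A_6 = 2, A_7 = 1. Minimum distance d = 2.

Enumerate all 2^3 = 8 messages m ∈ F_2^3.
For each, compute codeword c = mG in F_2^8, then tally its weight.
  m = 000 → c = 00000000, weight = 0.
  m = 100 → c = 00000110, weight = 2.
  m = 010 → c = 11011101, weight = 6.
  m = 110 → c = 11011011, weight = 6.
  m = 001 → c = 00110010, weight = 3.
  m = 101 → c = 00110100, weight = 3.
  m = 011 → c = 11101111, weight = 7.
  m = 111 → c = 11101001, weight = 5.
Tally weights:
  weight 0: 1 codewords.
  weight 2: 1 codewords.
  weight 3: 2 codewords.
  weight 5: 1 codewords.
  weight 6: 2 codewords.
  weight 7: 1 codewords.
Minimum distance d = smallest w > 0 with A_w > 0 = 2.
Sanity: Σ A_w = 8 = 2^3 = 8 ✓.


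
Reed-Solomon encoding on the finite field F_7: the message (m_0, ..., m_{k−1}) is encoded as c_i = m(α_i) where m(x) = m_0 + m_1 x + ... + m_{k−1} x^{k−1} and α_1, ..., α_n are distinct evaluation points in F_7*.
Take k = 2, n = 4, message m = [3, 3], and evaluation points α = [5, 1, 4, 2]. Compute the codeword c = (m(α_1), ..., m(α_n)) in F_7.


c = [4, 6, 1, 2]

Message polynomial: m(x) = 3 + 3·x (mod 7).
For each evaluation point α_i, compute m(α_i) mod 7:
  α_1 = 5: Horner steps 3 → 4, so m(5) = 4.
  α_2 = 1: Horner steps 3 → 6, so m(1) = 6.
  α_3 = 4: Horner steps 3 → 1, so m(4) = 1.
  α_4 = 2: Horner steps 3 → 2, so m(2) = 2.
Codeword c = [4, 6, 1, 2] ∈ F_7^4.


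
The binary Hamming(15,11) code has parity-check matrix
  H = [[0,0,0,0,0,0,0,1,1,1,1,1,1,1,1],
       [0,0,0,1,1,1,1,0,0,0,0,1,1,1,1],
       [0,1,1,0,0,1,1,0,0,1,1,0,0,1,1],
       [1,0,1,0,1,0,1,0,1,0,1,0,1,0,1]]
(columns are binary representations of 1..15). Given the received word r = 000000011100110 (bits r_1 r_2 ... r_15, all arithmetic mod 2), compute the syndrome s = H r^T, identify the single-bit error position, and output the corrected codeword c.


s = (1, 0, 0, 0)^T, error position = 8, corrected codeword c = 000000001100110

Compute s = H r^T mod 2 one row at a time:
  s_1 = 1 + 1 + 1 + 0 + 0 + 1 + 1 + 0 = 5 ≡ 1 (mod 2).
  s_2 = 0 + 0 + 0 + 0 + 0 + 1 + 1 + 0 = 2 ≡ 0 (mod 2).
  s_3 = 0 + 0 + 0 + 0 + 1 + 0 + 1 + 0 = 2 ≡ 0 (mod 2).
  s_4 = 0 + 0 + 0 + 0 + 1 + 0 + 1 + 0 = 2 ≡ 0 (mod 2).
s = (1, 0, 0, 0)^T — this equals column 8 of H (binary 1000), so error is at position 8.
Correct: flip bit 8 of r = 000000011100110 to get c = 000000001100110.


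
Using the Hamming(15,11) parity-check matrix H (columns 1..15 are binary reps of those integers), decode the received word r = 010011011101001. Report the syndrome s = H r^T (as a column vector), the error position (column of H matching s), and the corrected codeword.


s = (1, 0, 0, 1)^T, error position = 9, corrected codeword c = 010011010101001

Compute s = H r^T mod 2 one row at a time:
  s_1 = 1 + 1 + 1 + 0 + 1 + 0 + 0 + 1 = 5 ≡ 1 (mod 2).
  s_2 = 0 + 1 + 1 + 0 + 1 + 0 + 0 + 1 = 4 ≡ 0 (mod 2).
  s_3 = 1 + 0 + 1 + 0 + 1 + 0 + 0 + 1 = 4 ≡ 0 (mod 2).
  s_4 = 0 + 0 + 1 + 0 + 1 + 0 + 0 + 1 = 3 ≡ 1 (mod 2).
s = (1, 0, 0, 1)^T — this equals column 9 of H (binary 1001), so error is at position 9.
Correct: flip bit 9 of r = 010011011101001 to get c = 010011010101001.


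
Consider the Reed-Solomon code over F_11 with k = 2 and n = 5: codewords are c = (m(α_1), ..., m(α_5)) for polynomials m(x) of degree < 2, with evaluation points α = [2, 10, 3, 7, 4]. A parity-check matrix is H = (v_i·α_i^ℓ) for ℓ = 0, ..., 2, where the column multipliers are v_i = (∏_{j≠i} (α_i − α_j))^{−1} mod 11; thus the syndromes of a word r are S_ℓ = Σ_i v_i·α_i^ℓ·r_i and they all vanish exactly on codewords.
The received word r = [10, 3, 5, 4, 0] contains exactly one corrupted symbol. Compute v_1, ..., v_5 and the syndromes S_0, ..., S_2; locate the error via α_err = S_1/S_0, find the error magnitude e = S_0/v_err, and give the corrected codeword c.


S = (9, 8, 1), error at position 4, error magnitude e = 8, c = [10, 3, 5, 7, 0].

Step 1: column multipliers v_i = (∏_{j≠i}(α_i − α_j))^{−1} mod 11.
  i = 1 (α = 2): (2−10)(2−3)(2−7)(2−4) = (−8)·(−1)·(−5)·(−2) = 80 ≡ 3, so v_1 = 3^{−1} = 4 (mod 11).
  i = 2 (α = 10): (10−2)(10−3)(10−7)(10−4) = 8·7·3·6 = 1008 ≡ 7, so v_2 = 7^{−1} = 8 (mod 11).
  i = 3 (α = 3): (3−2)(3−10)(3−7)(3−4) = 1·(−7)·(−4)·(−1) = −28 ≡ 5, so v_3 = 5^{−1} = 9 (mod 11).
  i = 4 (α = 7): (7−2)(7−10)(7−3)(7−4) = 5·(−3)·4·3 = −180 ≡ 7, so v_4 = 7^{−1} = 8 (mod 11).
  i = 5 (α = 4): (4−2)(4−10)(4−3)(4−7) = 2·(−6)·1·(−3) = 36 ≡ 3, so v_5 = 3^{−1} = 4 (mod 11).
  v = [4, 8, 9, 8, 4].
Step 2: syndromes of r = [10, 3, 5, 4, 0] (all sums mod 11).
  S_0 = Σ v_i r_i = 4·10 + 8·3 + 9·5 + 8·4 + 4·0 = 141 ≡ 9.
  S_1 = Σ v_i α_i r_i = 4·2·10 + 8·10·3 + 9·3·5 + 8·7·4 + 4·4·0 = 679 ≡ 8.
  α_i^2 mod 11 = [4, 1, 9, 5, 5].
  S_2 = Σ v_i α_i^2 r_i = 4·4·10 + 8·1·3 + 9·9·5 + 8·5·4 + 4·5·0 = 749 ≡ 1.
  S = (9, 8, 1) ≠ 0, so r is not a codeword (an error is present).
Step 3: locate the error. For a single error e at position i, S_ℓ = v_i·e·α_i^ℓ, so α_err = S_1/S_0.
  S_0^{−1} = 9^{−1} = 5 (mod 11), so α_err = 8·5 = 40 ≡ 7 = α_4. Error position i = 4.
  Consistency check: S_2/S_1 = 1·7 = 7 ≡ 7 = α_err ✓ (single-error assumption holds).
Step 4: error magnitude e = S_0/v_4 = S_0·∏_{j≠4}(α_4 − α_j) = 9·7 = 63 ≡ 8 (mod 11).
Step 5: correct position 4: c_4 = r_4 − e = 4 − 8 ≡ 7 (mod 11). Hence c = [10, 3, 5, 7, 0].
  Check: interpolating c through the α_i gives m(x) = 9 + 6·x (degree < 2) with m(α_i) = c_i for every i, so c is indeed a codeword.


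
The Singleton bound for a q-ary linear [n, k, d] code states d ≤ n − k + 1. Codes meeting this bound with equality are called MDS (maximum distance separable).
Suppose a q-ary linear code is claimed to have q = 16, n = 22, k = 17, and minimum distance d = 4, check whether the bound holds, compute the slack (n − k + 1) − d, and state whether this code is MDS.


Singleton RHS = n − k + 1 = 6, slack = 2, bound satisfied, not MDS.

Singleton bound: d ≤ n − k + 1.
Here n = 22, k = 17, so n − k + 1 = 6.
Given d = 4, check d ≤ 6: YES.
Slack = (n − k + 1) − d = 2.
The code is NOT MDS (slack = 2 > 0).
Description: the claimed parameters are [22, 17, 4]_16; such a code would be non-MDS.


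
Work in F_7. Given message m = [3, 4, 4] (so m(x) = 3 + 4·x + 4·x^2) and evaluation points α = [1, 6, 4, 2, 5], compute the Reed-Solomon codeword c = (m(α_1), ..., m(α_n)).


c = [4, 3, 6, 6, 4]

Message polynomial: m(x) = 3 + 4·x + 4·x^2 (mod 7).
For each evaluation point α_i, compute m(α_i) mod 7:
  α_1 = 1: Horner steps 4 → 1 → 4, so m(1) = 4.
  α_2 = 6: Horner steps 4 → 0 → 3, so m(6) = 3.
  α_3 = 4: Horner steps 4 → 6 → 6, so m(4) = 6.
  α_4 = 2: Horner steps 4 → 5 → 6, so m(2) = 6.
  α_5 = 5: Horner steps 4 → 3 → 4, so m(5) = 4.
Codeword c = [4, 3, 6, 6, 4] ∈ F_7^5.


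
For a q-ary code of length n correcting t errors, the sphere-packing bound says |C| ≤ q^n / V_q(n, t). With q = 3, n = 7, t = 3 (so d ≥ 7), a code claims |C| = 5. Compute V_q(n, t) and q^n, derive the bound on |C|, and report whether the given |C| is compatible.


V_q(n, t) = 379, q^n = 2187, Hamming bound = 5, |C| = 5 ≤ bound (satisfied).

Step 1: Compute V_q(n, t) = Σ_{j=0}^3 C(n, j) (q−1)^j.
  j = 0: C(7,0)·(2)^0 = 1·1 = 1.
  j = 1: C(7,1)·(2)^1 = 7·2 = 14.
  j = 2: C(7,2)·(2)^2 = 21·4 = 84.
  j = 3: C(7,3)·(2)^3 = 35·8 = 280.
  V_q(n, t) = 1 + 14 + 84 + 280 = 379.
Step 2: q^n = 3^7 = 2187.
Step 3: Hamming bound ⌊q^n / V_q(n,t)⌋ = ⌊2187/379⌋ = 5.
Step 4: Compare |C| = 5 to 5: satisfied.
The claimed |C| lies at the Hamming bound (tight).


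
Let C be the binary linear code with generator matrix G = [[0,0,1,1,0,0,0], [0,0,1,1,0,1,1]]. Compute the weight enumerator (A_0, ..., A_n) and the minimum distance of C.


Weight distribution: A_0 = 1, A_2 = 2, A_4 = 1. Minimum distance d = 2.

Enumerate all 2^2 = 4 messages m ∈ F_2^2.
For each, compute codeword c = mG in F_2^7, then tally its weight.
  m = 00 → c = 0000000, weight = 0.
  m = 10 → c = 0011000, weight = 2.
  m = 01 → c = 0011011, weight = 4.
  m = 11 → c = 0000011, weight = 2.
Tally weights:
  weight 0: 1 codewords.
  weight 2: 2 codewords.
  weight 4: 1 codewords.
Minimum distance d = smallest w > 0 with A_w > 0 = 2.
Sanity: Σ A_w = 4 = 2^2 = 4 ✓.


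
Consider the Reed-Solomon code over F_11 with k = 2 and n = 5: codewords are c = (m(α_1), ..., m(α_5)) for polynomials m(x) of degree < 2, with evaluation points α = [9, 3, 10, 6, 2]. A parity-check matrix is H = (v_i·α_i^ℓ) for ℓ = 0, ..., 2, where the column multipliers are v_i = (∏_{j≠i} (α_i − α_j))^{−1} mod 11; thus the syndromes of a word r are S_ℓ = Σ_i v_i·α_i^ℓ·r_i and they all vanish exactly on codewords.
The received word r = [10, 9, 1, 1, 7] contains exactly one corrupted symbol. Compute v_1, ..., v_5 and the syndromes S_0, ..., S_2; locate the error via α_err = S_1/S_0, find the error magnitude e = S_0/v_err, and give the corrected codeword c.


S = (8, 4, 2), error at position 4, error magnitude e = 8, c = [10, 9, 1, 4, 7].

Step 1: column multipliers v_i = (∏_{j≠i}(α_i − α_j))^{−1} mod 11.
  i = 1 (α = 9): (9−3)(9−10)(9−6)(9−2) = 6·(−1)·3·7 = −126 ≡ 6, so v_1 = 6^{−1} = 2 (mod 11).
  i = 2 (α = 3): (3−9)(3−10)(3−6)(3−2) = (−6)·(−7)·(−3)·1 = −126 ≡ 6, so v_2 = 6^{−1} = 2 (mod 11).
  i = 3 (α = 10): (10−9)(10−3)(10−6)(10−2) = 1·7·4·8 = 224 ≡ 4, so v_3 = 4^{−1} = 3 (mod 11).
  i = 4 (α = 6): (6−9)(6−3)(6−10)(6−2) = (−3)·3·(−4)·4 = 144 ≡ 1, so v_4 = 1^{−1} = 1 (mod 11).
  i = 5 (α = 2): (2−9)(2−3)(2−10)(2−6) = (−7)·(−1)·(−8)·(−4) = 224 ≡ 4, so v_5 = 4^{−1} = 3 (mod 11).
  v = [2, 2, 3, 1, 3].
Step 2: syndromes of r = [10, 9, 1, 1, 7] (all sums mod 11).
  S_0 = Σ v_i r_i = 2·10 + 2·9 + 3·1 + 1·1 + 3·7 = 63 ≡ 8.
  S_1 = Σ v_i α_i r_i = 2·9·10 + 2·3·9 + 3·10·1 + 1·6·1 + 3·2·7 = 312 ≡ 4.
  α_i^2 mod 11 = [4, 9, 1, 3, 4].
  S_2 = Σ v_i α_i^2 r_i = 2·4·10 + 2·9·9 + 3·1·1 + 1·3·1 + 3·4·7 = 332 ≡ 2.
  S = (8, 4, 2) ≠ 0, so r is not a codeword (an error is present).
Step 3: locate the error. For a single error e at position i, S_ℓ = v_i·e·α_i^ℓ, so α_err = S_1/S_0.
  S_0^{−1} = 8^{−1} = 7 (mod 11), so α_err = 4·7 = 28 ≡ 6 = α_4. Error position i = 4.
  Consistency check: S_2/S_1 = 2·3 = 6 ≡ 6 = α_err ✓ (single-error assumption holds).
Step 4: error magnitude e = S_0/v_4 = S_0·∏_{j≠4}(α_4 − α_j) = 8·1 = 8 ≡ 8 (mod 11).
Step 5: correct position 4: c_4 = r_4 − e = 1 − 8 ≡ 4 (mod 11). Hence c = [10, 9, 1, 4, 7].
  Check: interpolating c through the α_i gives m(x) = 3 + 2·x (degree < 2) with m(α_i) = c_i for every i, so c is indeed a codeword.


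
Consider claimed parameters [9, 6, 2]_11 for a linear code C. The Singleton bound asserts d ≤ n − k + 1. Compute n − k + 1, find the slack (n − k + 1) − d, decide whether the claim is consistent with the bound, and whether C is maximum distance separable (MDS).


Singleton RHS = n − k + 1 = 4, slack = 2, bound satisfied, not MDS.

Singleton bound: d ≤ n − k + 1.
Here n = 9, k = 6, so n − k + 1 = 4.
Given d = 2, check d ≤ 4: YES.
Slack = (n − k + 1) − d = 2.
The code is NOT MDS (slack = 2 > 0).
Description: the claimed parameters are [9, 6, 2]_11; such a code would be non-MDS.


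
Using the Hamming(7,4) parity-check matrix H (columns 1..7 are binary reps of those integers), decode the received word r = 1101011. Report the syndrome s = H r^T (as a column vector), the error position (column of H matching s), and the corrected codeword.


s = (1, 1, 0)^T, error position = 6, corrected codeword c = 1101001

Compute s = H r^T mod 2 one row at a time:
  s_1 = 1 + 0 + 1 + 1 = 3 ≡ 1 (mod 2).
  s_2 = 1 + 0 + 1 + 1 = 3 ≡ 1 (mod 2).
  s_3 = 1 + 0 + 0 + 1 = 2 ≡ 0 (mod 2).
s = (1, 1, 0)^T — this equals column 6 of H (binary 110), so error is at position 6.
Correct: flip bit 6 of r = 1101011 to get c = 1101001.


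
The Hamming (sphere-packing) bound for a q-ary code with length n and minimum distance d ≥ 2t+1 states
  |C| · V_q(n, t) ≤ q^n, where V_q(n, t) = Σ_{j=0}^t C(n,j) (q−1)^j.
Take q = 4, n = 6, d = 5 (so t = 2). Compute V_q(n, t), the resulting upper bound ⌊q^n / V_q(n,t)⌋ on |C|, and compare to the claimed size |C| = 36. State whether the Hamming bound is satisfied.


V_q(n, t) = 154, q^n = 4096, Hamming bound = 26, |C| = 36 > bound (violated).

Step 1: Compute V_q(n, t) = Σ_{j=0}^2 C(n, j) (q−1)^j.
  j = 0: C(6,0)·(3)^0 = 1·1 = 1.
  j = 1: C(6,1)·(3)^1 = 6·3 = 18.
  j = 2: C(6,2)·(3)^2 = 15·9 = 135.
  V_q(n, t) = 1 + 18 + 135 = 154.
Step 2: q^n = 4^6 = 4096.
Step 3: Hamming bound ⌊q^n / V_q(n,t)⌋ = ⌊4096/154⌋ = 26.
Step 4: Compare |C| = 36 to 26: violated.
The claimed |C| lies above the Hamming bound, so no 4-ary code of length 6 with d ≥ 5 can have 36 codewords.


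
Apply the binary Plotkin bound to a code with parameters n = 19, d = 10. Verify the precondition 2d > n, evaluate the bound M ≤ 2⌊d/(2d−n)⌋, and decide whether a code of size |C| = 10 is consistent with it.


Plotkin bound M ≤ 20; given |C| = 10 ≤ bound (satisfied).

Check applicability: 2d = 20, n = 19.
2d − n = 1 > 0, so Plotkin applies.
Compute d/(2d−n) = 10/1 ≈ 10.0000.
⌊d/(2d−n)⌋ = 10.
Plotkin bound: M ≤ 2·10 = 20.
Given |C| = 10, check: satisfied.
This |C| is below the Plotkin bound.


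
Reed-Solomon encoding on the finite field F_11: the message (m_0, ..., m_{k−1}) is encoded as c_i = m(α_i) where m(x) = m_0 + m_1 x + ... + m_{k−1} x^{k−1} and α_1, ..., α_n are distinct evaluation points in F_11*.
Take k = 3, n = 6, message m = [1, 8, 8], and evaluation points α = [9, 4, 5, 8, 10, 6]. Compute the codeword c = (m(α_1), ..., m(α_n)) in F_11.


c = [6, 7, 10, 5, 1, 7]

Message polynomial: m(x) = 1 + 8·x + 8·x^2 (mod 11).
For each evaluation point α_i, compute m(α_i) mod 11:
  α_1 = 9: Horner steps 8 → 3 → 6, so m(9) = 6.
  α_2 = 4: Horner steps 8 → 7 → 7, so m(4) = 7.
  α_3 = 5: Horner steps 8 → 4 → 10, so m(5) = 10.
  α_4 = 8: Horner steps 8 → 6 → 5, so m(8) = 5.
  α_5 = 10: Horner steps 8 → 0 → 1, so m(10) = 1.
  α_6 = 6: Horner steps 8 → 1 → 7, so m(6) = 7.
Codeword c = [6, 7, 10, 5, 1, 7] ∈ F_11^6.


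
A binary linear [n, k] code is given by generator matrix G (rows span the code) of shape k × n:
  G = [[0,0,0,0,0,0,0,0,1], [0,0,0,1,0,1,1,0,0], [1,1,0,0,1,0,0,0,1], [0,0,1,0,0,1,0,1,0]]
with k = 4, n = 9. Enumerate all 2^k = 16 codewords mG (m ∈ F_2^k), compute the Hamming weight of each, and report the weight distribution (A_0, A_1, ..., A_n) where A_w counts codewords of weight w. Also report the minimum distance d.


Weight distribution: A_0 = 1, A_1 = 1, A_3 = 3, A_4 = 4, A_5 = 1, A_6 = 2, A_7 = 3, A_8 = 1. Minimum distance d = 1.

Enumerate all 2^4 = 16 messages m ∈ F_2^4.
For each, compute codeword c = mG in F_2^9, then tally its weight.
  m = 0000 → c = 000000000, weight = 0.
  m = 1000 → c = 000000001, weight = 1.
  m = 0100 → c = 000101100, weight = 3.
  m = 1100 → c = 000101101, weight = 4.
  m = 0010 → c = 110010001, weight = 4.
  m = 1010 → c = 110010000, weight = 3.
  m = 0110 → c = 110111101, weight = 7.
  m = 1110 → c = 110111100, weight = 6.
  m = 0001 → c = 001001010, weight = 3.
  m = 1001 → c = 001001011, weight = 4.
  m = 0101 → c = 001100110, weight = 4.
  m = 1101 → c = 001100111, weight = 5.
  m = 0011 → c = 111011011, weight = 7.
  m = 1011 → c = 111011010, weight = 6.
  m = 0111 → c = 111110111, weight = 8.
  m = 1111 → c = 111110110, weight = 7.
Tally weights:
  weight 0: 1 codewords.
  weight 1: 1 codewords.
  weight 3: 3 codewords.
  weight 4: 4 codewords.
  weight 5: 1 codewords.
  weight 6: 2 codewords.
  weight 7: 3 codewords.
  weight 8: 1 codewords.
Minimum distance d = smallest w > 0 with A_w > 0 = 1.
Sanity: Σ A_w = 16 = 2^4 = 16 ✓.


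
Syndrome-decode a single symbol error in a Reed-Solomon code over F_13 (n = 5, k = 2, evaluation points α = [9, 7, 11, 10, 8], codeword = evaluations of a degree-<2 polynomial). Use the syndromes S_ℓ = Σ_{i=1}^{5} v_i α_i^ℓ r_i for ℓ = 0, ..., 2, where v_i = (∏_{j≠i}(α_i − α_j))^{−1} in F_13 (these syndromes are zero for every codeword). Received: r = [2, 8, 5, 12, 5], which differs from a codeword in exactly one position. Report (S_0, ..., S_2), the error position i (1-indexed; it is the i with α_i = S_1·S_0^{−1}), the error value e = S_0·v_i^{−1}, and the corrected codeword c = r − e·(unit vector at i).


S = (2, 9, 8), error at position 3, error magnitude e = 9, c = [2, 8, 9, 12, 5].

Step 1: column multipliers v_i = (∏_{j≠i}(α_i − α_j))^{−1} mod 13.
  i = 1 (α = 9): (9−7)(9−11)(9−10)(9−8) = 2·(−2)·(−1)·1 = 4 ≡ 4, so v_1 = 4^{−1} = 10 (mod 13).
  i = 2 (α = 7): (7−9)(7−11)(7−10)(7−8) = (−2)·(−4)·(−3)·(−1) = 24 ≡ 11, so v_2 = 11^{−1} = 6 (mod 13).
  i = 3 (α = 11): (11−9)(11−7)(11−10)(11−8) = 2·4·1·3 = 24 ≡ 11, so v_3 = 11^{−1} = 6 (mod 13).
  i = 4 (α = 10): (10−9)(10−7)(10−11)(10−8) = 1·3·(−1)·2 = −6 ≡ 7, so v_4 = 7^{−1} = 2 (mod 13).
  i = 5 (α = 8): (8−9)(8−7)(8−11)(8−10) = (−1)·1·(−3)·(−2) = −6 ≡ 7, so v_5 = 7^{−1} = 2 (mod 13).
  v = [10, 6, 6, 2, 2].
Step 2: syndromes of r = [2, 8, 5, 12, 5] (all sums mod 13).
  S_0 = Σ v_i r_i = 10·2 + 6·8 + 6·5 + 2·12 + 2·5 = 132 ≡ 2.
  S_1 = Σ v_i α_i r_i = 10·9·2 + 6·7·8 + 6·11·5 + 2·10·12 + 2·8·5 = 1166 ≡ 9.
  α_i^2 mod 13 = [3, 10, 4, 9, 12].
  S_2 = Σ v_i α_i^2 r_i = 10·3·2 + 6·10·8 + 6·4·5 + 2·9·12 + 2·12·5 = 996 ≡ 8.
  S = (2, 9, 8) ≠ 0, so r is not a codeword (an error is present).
Step 3: locate the error. For a single error e at position i, S_ℓ = v_i·e·α_i^ℓ, so α_err = S_1/S_0.
  S_0^{−1} = 2^{−1} = 7 (mod 13), so α_err = 9·7 = 63 ≡ 11 = α_3. Error position i = 3.
  Consistency check: S_2/S_1 = 8·3 = 24 ≡ 11 = α_err ✓ (single-error assumption holds).
Step 4: error magnitude e = S_0/v_3 = S_0·∏_{j≠3}(α_3 − α_j) = 2·11 = 22 ≡ 9 (mod 13).
Step 5: correct position 3: c_3 = r_3 − e = 5 − 9 ≡ 9 (mod 13). Hence c = [2, 8, 9, 12, 5].
  Check: interpolating c through the α_i gives m(x) = 3 + 10·x (degree < 2) with m(α_i) = c_i for every i, so c is indeed a codeword.


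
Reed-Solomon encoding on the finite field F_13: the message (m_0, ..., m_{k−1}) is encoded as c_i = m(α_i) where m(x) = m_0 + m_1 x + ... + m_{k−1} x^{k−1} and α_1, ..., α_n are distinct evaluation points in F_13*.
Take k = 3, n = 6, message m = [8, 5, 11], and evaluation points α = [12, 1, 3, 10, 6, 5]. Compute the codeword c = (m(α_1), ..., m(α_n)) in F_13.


c = [1, 11, 5, 1, 5, 9]

Message polynomial: m(x) = 8 + 5·x + 11·x^2 (mod 13).
For each evaluation point α_i, compute m(α_i) mod 13:
  α_1 = 12: Horner steps 11 → 7 → 1, so m(12) = 1.
  α_2 = 1: Horner steps 11 → 3 → 11, so m(1) = 11.
  α_3 = 3: Horner steps 11 → 12 → 5, so m(3) = 5.
  α_4 = 10: Horner steps 11 → 11 → 1, so m(10) = 1.
  α_5 = 6: Horner steps 11 → 6 → 5, so m(6) = 5.
  α_6 = 5: Horner steps 11 → 8 → 9, so m(5) = 9.
Codeword c = [1, 11, 5, 1, 5, 9] ∈ F_13^6.


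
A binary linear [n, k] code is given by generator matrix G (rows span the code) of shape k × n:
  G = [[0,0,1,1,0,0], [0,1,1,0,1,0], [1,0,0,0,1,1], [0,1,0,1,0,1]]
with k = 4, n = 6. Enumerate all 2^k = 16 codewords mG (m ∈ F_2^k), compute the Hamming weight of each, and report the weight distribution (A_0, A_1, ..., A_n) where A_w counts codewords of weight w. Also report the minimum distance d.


Weight distribution: A_0 = 1, A_1 = 1, A_2 = 2, A_3 = 6, A_4 = 5, A_5 = 1. Minimum distance d = 1.

Enumerate all 2^4 = 16 messages m ∈ F_2^4.
For each, compute codeword c = mG in F_2^6, then tally its weight.
  m = 0000 → c = 000000, weight = 0.
  m = 1000 → c = 001100, weight = 2.
  m = 0100 → c = 011010, weight = 3.
  m = 1100 → c = 010110, weight = 3.
  m = 0010 → c = 100011, weight = 3.
  m = 1010 → c = 101111, weight = 5.
  m = 0110 → c = 111001, weight = 4.
  m = 1110 → c = 110101, weight = 4.
  m = 0001 → c = 010101, weight = 3.
  m = 1001 → c = 011001, weight = 3.
  m = 0101 → c = 001111, weight = 4.
  m = 1101 → c = 000011, weight = 2.
  m = 0011 → c = 110110, weight = 4.
  m = 1011 → c = 111010, weight = 4.
  m = 0111 → c = 101100, weight = 3.
  m = 1111 → c = 100000, weight = 1.
Tally weights:
  weight 0: 1 codewords.
  weight 1: 1 codewords.
  weight 2: 2 codewords.
  weight 3: 6 codewords.
  weight 4: 5 codewords.
  weight 5: 1 codewords.
Minimum distance d = smallest w > 0 with A_w > 0 = 1.
Sanity: Σ A_w = 16 = 2^4 = 16 ✓.


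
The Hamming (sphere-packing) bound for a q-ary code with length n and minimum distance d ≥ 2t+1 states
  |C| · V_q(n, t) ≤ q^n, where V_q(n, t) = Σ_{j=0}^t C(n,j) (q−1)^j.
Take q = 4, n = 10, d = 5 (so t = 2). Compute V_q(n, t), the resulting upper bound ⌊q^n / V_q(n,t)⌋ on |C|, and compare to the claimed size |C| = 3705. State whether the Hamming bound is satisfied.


V_q(n, t) = 436, q^n = 1048576, Hamming bound = 2404, |C| = 3705 > bound (violated).

Step 1: Compute V_q(n, t) = Σ_{j=0}^2 C(n, j) (q−1)^j.
  j = 0: C(10,0)·(3)^0 = 1·1 = 1.
  j = 1: C(10,1)·(3)^1 = 10·3 = 30.
  j = 2: C(10,2)·(3)^2 = 45·9 = 405.
  V_q(n, t) = 1 + 30 + 405 = 436.
Step 2: q^n = 4^10 = 1048576.
Step 3: Hamming bound ⌊q^n / V_q(n,t)⌋ = ⌊1048576/436⌋ = 2404.
Step 4: Compare |C| = 3705 to 2404: violated.
The claimed |C| lies above the Hamming bound, so no 4-ary code of length 10 with d ≥ 5 can have 3705 codewords.


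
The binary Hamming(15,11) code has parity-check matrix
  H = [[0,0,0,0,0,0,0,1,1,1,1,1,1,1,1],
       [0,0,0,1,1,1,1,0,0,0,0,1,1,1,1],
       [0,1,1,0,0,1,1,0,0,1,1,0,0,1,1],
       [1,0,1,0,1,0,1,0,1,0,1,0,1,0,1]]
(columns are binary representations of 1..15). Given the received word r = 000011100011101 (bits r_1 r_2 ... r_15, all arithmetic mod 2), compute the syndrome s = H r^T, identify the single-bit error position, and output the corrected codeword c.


s = (0, 0, 0, 1)^T, error position = 1, corrected codeword c = 100011100011101

Compute s = H r^T mod 2 one row at a time:
  s_1 = 0 + 0 + 0 + 1 + 1 + 1 + 0 + 1 = 4 ≡ 0 (mod 2).
  s_2 = 0 + 1 + 1 + 1 + 1 + 1 + 0 + 1 = 6 ≡ 0 (mod 2).
  s_3 = 0 + 0 + 1 + 1 + 0 + 1 + 0 + 1 = 4 ≡ 0 (mod 2).
  s_4 = 0 + 0 + 1 + 1 + 0 + 1 + 1 + 1 = 5 ≡ 1 (mod 2).
s = (0, 0, 0, 1)^T — this equals column 1 of H (binary 0001), so error is at position 1.
Correct: flip bit 1 of r = 000011100011101 to get c = 100011100011101.


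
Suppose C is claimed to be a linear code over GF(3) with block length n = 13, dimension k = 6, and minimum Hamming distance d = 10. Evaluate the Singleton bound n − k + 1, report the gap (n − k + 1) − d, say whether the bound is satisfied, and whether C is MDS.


Singleton RHS = n − k + 1 = 8, slack = -2, bound violated (no such code; not MDS).

Singleton bound: d ≤ n − k + 1.
Here n = 13, k = 6, so n − k + 1 = 8.
Given d = 10, check d ≤ 8: NO.
Slack = (n − k + 1) − d = -2.
The slack is negative: d = 10 exceeds n − k + 1 = 8 by 2, so the Singleton bound is violated and no linear [13, 6, 10]_3 code can exist. In particular it is not MDS (MDS requires d = n − k + 1 exactly).
Description: the claimed parameters are [13, 6, 10]_3; such a code would be impossible (violates the Singleton bound).


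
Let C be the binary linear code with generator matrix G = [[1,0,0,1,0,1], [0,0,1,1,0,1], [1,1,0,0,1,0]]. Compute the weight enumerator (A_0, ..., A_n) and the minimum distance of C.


Weight distribution: A_0 = 1, A_2 = 1, A_3 = 4, A_4 = 1, A_6 = 1. Minimum distance d = 2.

Enumerate all 2^3 = 8 messages m ∈ F_2^3.
For each, compute codeword c = mG in F_2^6, then tally its weight.
  m = 000 → c = 000000, weight = 0.
  m = 100 → c = 100101, weight = 3.
  m = 010 → c = 001101, weight = 3.
  m = 110 → c = 101000, weight = 2.
  m = 001 → c = 110010, weight = 3.
  m = 101 → c = 010111, weight = 4.
  m = 011 → c = 111111, weight = 6.
  m = 111 → c = 011010, weight = 3.
Tally weights:
  weight 0: 1 codewords.
  weight 2: 1 codewords.
  weight 3: 4 codewords.
  weight 4: 1 codewords.
  weight 6: 1 codewords.
Minimum distance d = smallest w > 0 with A_w > 0 = 2.
Sanity: Σ A_w = 8 = 2^3 = 8 ✓.


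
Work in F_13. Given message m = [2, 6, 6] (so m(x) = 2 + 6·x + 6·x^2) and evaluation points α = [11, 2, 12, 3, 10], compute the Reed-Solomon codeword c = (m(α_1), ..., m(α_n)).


c = [1, 12, 2, 9, 12]

Message polynomial: m(x) = 2 + 6·x + 6·x^2 (mod 13).
For each evaluation point α_i, compute m(α_i) mod 13:
  α_1 = 11: Horner steps 6 → 7 → 1, so m(11) = 1.
  α_2 = 2: Horner steps 6 → 5 → 12, so m(2) = 12.
  α_3 = 12: Horner steps 6 → 0 → 2, so m(12) = 2.
  α_4 = 3: Horner steps 6 → 11 → 9, so m(3) = 9.
  α_5 = 10: Horner steps 6 → 1 → 12, so m(10) = 12.
Codeword c = [1, 12, 2, 9, 12] ∈ F_13^5.


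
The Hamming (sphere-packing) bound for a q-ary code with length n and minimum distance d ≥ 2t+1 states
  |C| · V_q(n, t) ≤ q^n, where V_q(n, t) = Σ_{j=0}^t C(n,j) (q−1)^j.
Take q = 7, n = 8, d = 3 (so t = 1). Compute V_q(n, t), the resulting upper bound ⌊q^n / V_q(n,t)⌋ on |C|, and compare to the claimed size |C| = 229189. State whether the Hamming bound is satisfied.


V_q(n, t) = 49, q^n = 5764801, Hamming bound = 117649, |C| = 229189 > bound (violated).

Step 1: Compute V_q(n, t) = Σ_{j=0}^1 C(n, j) (q−1)^j.
  j = 0: C(8,0)·(6)^0 = 1·1 = 1.
  j = 1: C(8,1)·(6)^1 = 8·6 = 48.
  V_q(n, t) = 1 + 48 = 49.
Step 2: q^n = 7^8 = 5764801.
Step 3: Hamming bound ⌊q^n / V_q(n,t)⌋ = ⌊5764801/49⌋ = 117649.
Step 4: Compare |C| = 229189 to 117649: violated.
The claimed |C| lies above the Hamming bound, so no 7-ary code of length 8 with d ≥ 3 can have 229189 codewords.


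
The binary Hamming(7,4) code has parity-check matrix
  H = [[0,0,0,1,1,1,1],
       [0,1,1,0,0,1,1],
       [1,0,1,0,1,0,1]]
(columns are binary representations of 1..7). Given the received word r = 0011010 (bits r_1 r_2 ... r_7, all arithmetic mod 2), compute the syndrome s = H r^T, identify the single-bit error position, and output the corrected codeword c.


s = (0, 0, 1)^T, error position = 1, corrected codeword c = 1011010

Compute s = H r^T mod 2 one row at a time:
  s_1 = 1 + 0 + 1 + 0 = 2 ≡ 0 (mod 2).
  s_2 = 0 + 1 + 1 + 0 = 2 ≡ 0 (mod 2).
  s_3 = 0 + 1 + 0 + 0 = 1 ≡ 1 (mod 2).
s = (0, 0, 1)^T — this equals column 1 of H (binary 001), so error is at position 1.
Correct: flip bit 1 of r = 0011010 to get c = 1011010.


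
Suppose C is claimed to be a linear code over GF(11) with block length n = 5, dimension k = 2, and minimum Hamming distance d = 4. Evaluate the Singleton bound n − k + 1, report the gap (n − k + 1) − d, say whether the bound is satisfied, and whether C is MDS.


Singleton RHS = n − k + 1 = 4, slack = 0, bound satisfied, MDS.

Singleton bound: d ≤ n − k + 1.
Here n = 5, k = 2, so n − k + 1 = 4.
Given d = 4, check d ≤ 4: YES.
Slack = (n − k + 1) − d = 0.
The code is MDS (slack = 0).
Description: the claimed parameters are [5, 2, 4]_11; such a code would be MDS (meets Singleton bound).


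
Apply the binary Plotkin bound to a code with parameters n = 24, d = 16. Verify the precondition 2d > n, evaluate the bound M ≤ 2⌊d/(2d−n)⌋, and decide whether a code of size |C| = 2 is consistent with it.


Plotkin bound M ≤ 4; given |C| = 2 ≤ bound (satisfied).

Check applicability: 2d = 32, n = 24.
2d − n = 8 > 0, so Plotkin applies.
Compute d/(2d−n) = 16/8 ≈ 2.0000.
⌊d/(2d−n)⌋ = 2.
Plotkin bound: M ≤ 2·2 = 4.
Given |C| = 2, check: satisfied.
This |C| is below the Plotkin bound.


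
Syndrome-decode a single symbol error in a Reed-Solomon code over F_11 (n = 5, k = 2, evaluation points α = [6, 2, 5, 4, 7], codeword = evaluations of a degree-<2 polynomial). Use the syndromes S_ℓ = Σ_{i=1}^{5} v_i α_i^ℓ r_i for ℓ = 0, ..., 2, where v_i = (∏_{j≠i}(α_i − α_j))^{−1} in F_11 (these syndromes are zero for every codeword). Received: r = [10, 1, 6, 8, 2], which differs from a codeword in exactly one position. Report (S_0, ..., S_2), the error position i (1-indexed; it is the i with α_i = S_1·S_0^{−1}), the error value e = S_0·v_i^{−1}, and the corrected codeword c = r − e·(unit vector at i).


S = (2, 1, 6), error at position 1, error magnitude e = 6, c = [4, 1, 6, 8, 2].

Step 1: column multipliers v_i = (∏_{j≠i}(α_i − α_j))^{−1} mod 11.
  i = 1 (α = 6): (6−2)(6−5)(6−4)(6−7) = 4·1·2·(−1) = −8 ≡ 3, so v_1 = 3^{−1} = 4 (mod 11).
  i = 2 (α = 2): (2−6)(2−5)(2−4)(2−7) = (−4)·(−3)·(−2)·(−5) = 120 ≡ 10, so v_2 = 10^{−1} = 10 (mod 11).
  i = 3 (α = 5): (5−6)(5−2)(5−4)(5−7) = (−1)·3·1·(−2) = 6 ≡ 6, so v_3 = 6^{−1} = 2 (mod 11).
  i = 4 (α = 4): (4−6)(4−2)(4−5)(4−7) = (−2)·2·(−1)·(−3) = −12 ≡ 10, so v_4 = 10^{−1} = 10 (mod 11).
  i = 5 (α = 7): (7−6)(7−2)(7−5)(7−4) = 1·5·2·3 = 30 ≡ 8, so v_5 = 8^{−1} = 7 (mod 11).
  v = [4, 10, 2, 10, 7].
Step 2: syndromes of r = [10, 1, 6, 8, 2] (all sums mod 11).
  S_0 = Σ v_i r_i = 4·10 + 10·1 + 2·6 + 10·8 + 7·2 = 156 ≡ 2.
  S_1 = Σ v_i α_i r_i = 4·6·10 + 10·2·1 + 2·5·6 + 10·4·8 + 7·7·2 = 738 ≡ 1.
  α_i^2 mod 11 = [3, 4, 3, 5, 5].
  S_2 = Σ v_i α_i^2 r_i = 4·3·10 + 10·4·1 + 2·3·6 + 10·5·8 + 7·5·2 = 666 ≡ 6.
  S = (2, 1, 6) ≠ 0, so r is not a codeword (an error is present).
Step 3: locate the error. For a single error e at position i, S_ℓ = v_i·e·α_i^ℓ, so α_err = S_1/S_0.
  S_0^{−1} = 2^{−1} = 6 (mod 11), so α_err = 1·6 = 6 ≡ 6 = α_1. Error position i = 1.
  Consistency check: S_2/S_1 = 6·1 = 6 ≡ 6 = α_err ✓ (single-error assumption holds).
Step 4: error magnitude e = S_0/v_1 = S_0·∏_{j≠1}(α_1 − α_j) = 2·3 = 6 ≡ 6 (mod 11).
Step 5: correct position 1: c_1 = r_1 − e = 10 − 6 ≡ 4 (mod 11). Hence c = [4, 1, 6, 8, 2].
  Check: interpolating c through the α_i gives m(x) = 5 + 9·x (degree < 2) with m(α_i) = c_i for every i, so c is indeed a codeword.


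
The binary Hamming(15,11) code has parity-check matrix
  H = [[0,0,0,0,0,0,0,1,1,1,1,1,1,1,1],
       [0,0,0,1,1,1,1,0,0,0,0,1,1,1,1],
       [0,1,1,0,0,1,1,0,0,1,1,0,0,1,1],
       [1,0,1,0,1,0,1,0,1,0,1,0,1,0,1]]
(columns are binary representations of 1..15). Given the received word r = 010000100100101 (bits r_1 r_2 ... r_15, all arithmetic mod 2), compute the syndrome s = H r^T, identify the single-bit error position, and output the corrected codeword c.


s = (1, 1, 0, 1)^T, error position = 13, corrected codeword c = 010000100100001

Compute s = H r^T mod 2 one row at a time:
  s_1 = 0 + 0 + 1 + 0 + 0 + 1 + 0 + 1 = 3 ≡ 1 (mod 2).
  s_2 = 0 + 0 + 0 + 1 + 0 + 1 + 0 + 1 = 3 ≡ 1 (mod 2).
  s_3 = 1 + 0 + 0 + 1 + 1 + 0 + 0 + 1 = 4 ≡ 0 (mod 2).
  s_4 = 0 + 0 + 0 + 1 + 0 + 0 + 1 + 1 = 3 ≡ 1 (mod 2).
s = (1, 1, 0, 1)^T — this equals column 13 of H (binary 1101), so error is at position 13.
Correct: flip bit 13 of r = 010000100100101 to get c = 010000100100001.


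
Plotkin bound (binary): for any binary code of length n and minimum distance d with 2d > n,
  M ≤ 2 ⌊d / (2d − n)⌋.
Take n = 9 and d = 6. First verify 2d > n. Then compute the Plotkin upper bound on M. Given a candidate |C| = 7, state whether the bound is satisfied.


Plotkin bound M ≤ 4; given |C| = 7 > bound (violated).

Check applicability: 2d = 12, n = 9.
2d − n = 3 > 0, so Plotkin applies.
Compute d/(2d−n) = 6/3 ≈ 2.0000.
⌊d/(2d−n)⌋ = 2.
Plotkin bound: M ≤ 2·2 = 4.
Given |C| = 7, check: VIOLATED.
This |C| is above the Plotkin bound, so no binary code with n = 9, d = 6 and 7 codewords exists.


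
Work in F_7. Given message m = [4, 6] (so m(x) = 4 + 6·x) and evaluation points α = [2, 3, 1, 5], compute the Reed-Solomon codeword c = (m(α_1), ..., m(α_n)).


c = [2, 1, 3, 6]

Message polynomial: m(x) = 4 + 6·x (mod 7).
For each evaluation point α_i, compute m(α_i) mod 7:
  α_1 = 2: Horner steps 6 → 2, so m(2) = 2.
  α_2 = 3: Horner steps 6 → 1, so m(3) = 1.
  α_3 = 1: Horner steps 6 → 3, so m(1) = 3.
  α_4 = 5: Horner steps 6 → 6, so m(5) = 6.
Codeword c = [2, 1, 3, 6] ∈ F_7^4.


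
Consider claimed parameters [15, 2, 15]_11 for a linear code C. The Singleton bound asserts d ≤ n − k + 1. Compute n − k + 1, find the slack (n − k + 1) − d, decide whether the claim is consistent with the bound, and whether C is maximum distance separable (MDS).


Singleton RHS = n − k + 1 = 14, slack = -1, bound violated (no such code; not MDS).

Singleton bound: d ≤ n − k + 1.
Here n = 15, k = 2, so n − k + 1 = 14.
Given d = 15, check d ≤ 14: NO.
Slack = (n − k + 1) − d = -1.
The slack is negative: d = 15 exceeds n − k + 1 = 14 by 1, so the Singleton bound is violated and no linear [15, 2, 15]_11 code can exist. In particular it is not MDS (MDS requires d = n − k + 1 exactly).
Description: the claimed parameters are [15, 2, 15]_11; such a code would be impossible (violates the Singleton bound).


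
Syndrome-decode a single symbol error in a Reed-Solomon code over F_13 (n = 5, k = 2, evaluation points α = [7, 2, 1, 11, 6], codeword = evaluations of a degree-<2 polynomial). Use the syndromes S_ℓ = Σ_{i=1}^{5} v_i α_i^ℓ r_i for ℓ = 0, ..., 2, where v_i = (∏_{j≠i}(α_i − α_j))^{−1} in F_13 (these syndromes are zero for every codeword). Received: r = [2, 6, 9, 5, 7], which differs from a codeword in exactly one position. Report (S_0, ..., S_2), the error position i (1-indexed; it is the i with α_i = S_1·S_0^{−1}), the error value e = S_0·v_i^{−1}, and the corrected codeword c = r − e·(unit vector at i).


S = (5, 9, 11), error at position 1, error magnitude e = 11, c = [4, 6, 9, 5, 7].

Step 1: column multipliers v_i = (∏_{j≠i}(α_i − α_j))^{−1} mod 13.
  i = 1 (α = 7): (7−2)(7−1)(7−11)(7−6) = 5·6·(−4)·1 = −120 ≡ 10, so v_1 = 10^{−1} = 4 (mod 13).
  i = 2 (α = 2): (2−7)(2−1)(2−11)(2−6) = (−5)·1·(−9)·(−4) = −180 ≡ 2, so v_2 = 2^{−1} = 7 (mod 13).
  i = 3 (α = 1): (1−7)(1−2)(1−11)(1−6) = (−6)·(−1)·(−10)·(−5) = 300 ≡ 1, so v_3 = 1^{−1} = 1 (mod 13).
  i = 4 (α = 11): (11−7)(11−2)(11−1)(11−6) = 4·9·10·5 = 1800 ≡ 6, so v_4 = 6^{−1} = 11 (mod 13).
  i = 5 (α = 6): (6−7)(6−2)(6−1)(6−11) = (−1)·4·5·(−5) = 100 ≡ 9, so v_5 = 9^{−1} = 3 (mod 13).
  v = [4, 7, 1, 11, 3].
Step 2: syndromes of r = [2, 6, 9, 5, 7] (all sums mod 13).
  S_0 = Σ v_i r_i = 4·2 + 7·6 + 1·9 + 11·5 + 3·7 = 135 ≡ 5.
  S_1 = Σ v_i α_i r_i = 4·7·2 + 7·2·6 + 1·1·9 + 11·11·5 + 3·6·7 = 880 ≡ 9.
  α_i^2 mod 13 = [10, 4, 1, 4, 10].
  S_2 = Σ v_i α_i^2 r_i = 4·10·2 + 7·4·6 + 1·1·9 + 11·4·5 + 3·10·7 = 687 ≡ 11.
  S = (5, 9, 11) ≠ 0, so r is not a codeword (an error is present).
Step 3: locate the error. For a single error e at position i, S_ℓ = v_i·e·α_i^ℓ, so α_err = S_1/S_0.
  S_0^{−1} = 5^{−1} = 8 (mod 13), so α_err = 9·8 = 72 ≡ 7 = α_1. Error position i = 1.
  Consistency check: S_2/S_1 = 11·3 = 33 ≡ 7 = α_err ✓ (single-error assumption holds).
Step 4: error magnitude e = S_0/v_1 = S_0·∏_{j≠1}(α_1 − α_j) = 5·10 = 50 ≡ 11 (mod 13).
Step 5: correct position 1: c_1 = r_1 − e = 2 − 11 ≡ 4 (mod 13). Hence c = [4, 6, 9, 5, 7].
  Check: interpolating c through the α_i gives m(x) = 12 + 10·x (degree < 2) with m(α_i) = c_i for every i, so c is indeed a codeword.
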